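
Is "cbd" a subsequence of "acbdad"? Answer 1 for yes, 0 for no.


Check if "cbd" is a subsequence of "acbdad"
Greedy scan:
  Position 0 ('a'): no match needed
  Position 1 ('c'): matches sub[0] = 'c'
  Position 2 ('b'): matches sub[1] = 'b'
  Position 3 ('d'): matches sub[2] = 'd'
  Position 4 ('a'): no match needed
  Position 5 ('d'): no match needed
All 3 characters matched => is a subsequence

1


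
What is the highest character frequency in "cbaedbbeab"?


Input: cbaedbbeab
Character counts:
  'a': 2
  'b': 4
  'c': 1
  'd': 1
  'e': 2
Maximum frequency: 4

4


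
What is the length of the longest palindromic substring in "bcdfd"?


Input: "bcdfd"
Checking substrings for palindromes:
  [2:5] "dfd" (len 3) => palindrome
Longest palindromic substring: "dfd" with length 3

3


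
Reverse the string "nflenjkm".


Input: nflenjkm
Reading characters right to left:
  Position 7: 'm'
  Position 6: 'k'
  Position 5: 'j'
  Position 4: 'n'
  Position 3: 'e'
  Position 2: 'l'
  Position 1: 'f'
  Position 0: 'n'
Reversed: mkjnelfn

mkjnelfn


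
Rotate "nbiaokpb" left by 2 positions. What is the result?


Input: "nbiaokpb", rotate left by 2
First 2 characters: "nb"
Remaining characters: "iaokpb"
Concatenate remaining + first: "iaokpb" + "nb" = "iaokpbnb"

iaokpbnb


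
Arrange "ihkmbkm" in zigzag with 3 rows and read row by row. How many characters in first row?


Zigzag "ihkmbkm" into 3 rows:
Placing characters:
  'i' => row 0
  'h' => row 1
  'k' => row 2
  'm' => row 1
  'b' => row 0
  'k' => row 1
  'm' => row 2
Rows:
  Row 0: "ib"
  Row 1: "hmk"
  Row 2: "km"
First row length: 2

2


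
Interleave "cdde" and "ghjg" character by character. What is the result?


Interleaving "cdde" and "ghjg":
  Position 0: 'c' from first, 'g' from second => "cg"
  Position 1: 'd' from first, 'h' from second => "dh"
  Position 2: 'd' from first, 'j' from second => "dj"
  Position 3: 'e' from first, 'g' from second => "eg"
Result: cgdhdjeg

cgdhdjeg


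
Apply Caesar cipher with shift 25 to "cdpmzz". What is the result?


Caesar cipher: shift "cdpmzz" by 25
  'c' (pos 2) + 25 = pos 1 = 'b'
  'd' (pos 3) + 25 = pos 2 = 'c'
  'p' (pos 15) + 25 = pos 14 = 'o'
  'm' (pos 12) + 25 = pos 11 = 'l'
  'z' (pos 25) + 25 = pos 24 = 'y'
  'z' (pos 25) + 25 = pos 24 = 'y'
Result: bcolyy

bcolyy


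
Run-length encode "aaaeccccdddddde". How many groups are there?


Input: aaaeccccdddddde
Scanning for consecutive runs:
  Group 1: 'a' x 3 (positions 0-2)
  Group 2: 'e' x 1 (positions 3-3)
  Group 3: 'c' x 4 (positions 4-7)
  Group 4: 'd' x 6 (positions 8-13)
  Group 5: 'e' x 1 (positions 14-14)
Total groups: 5

5


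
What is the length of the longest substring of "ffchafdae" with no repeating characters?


Input: "ffchafdae"
Sliding window (track last position of each char):
  Position 0 ('f'): window [0,0] length 1 -- new best
  Position 1 ('f'): repeat (last at 0), move window start to 1
  Position 1 ('f'): window [1,1] length 1
  Position 2 ('c'): window [1,2] length 2 -- new best
  Position 3 ('h'): window [1,3] length 3 -- new best
  Position 4 ('a'): window [1,4] length 4 -- new best
  Position 5 ('f'): repeat (last at 1), move window start to 2
  Position 5 ('f'): window [2,5] length 4
  Position 6 ('d'): window [2,6] length 5 -- new best
  Position 7 ('a'): repeat (last at 4), move window start to 5
  Position 7 ('a'): window [5,7] length 3
  Position 8 ('e'): window [5,8] length 4
Longest substring with no repeats: "chafd" with length 5

5


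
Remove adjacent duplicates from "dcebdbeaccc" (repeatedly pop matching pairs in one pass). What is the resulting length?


Input: dcebdbeaccc
Stack-based adjacent duplicate removal:
  Read 'd': push. Stack: d
  Read 'c': push. Stack: dc
  Read 'e': push. Stack: dce
  Read 'b': push. Stack: dceb
  Read 'd': push. Stack: dcebd
  Read 'b': push. Stack: dcebdb
  Read 'e': push. Stack: dcebdbe
  Read 'a': push. Stack: dcebdbea
  Read 'c': push. Stack: dcebdbeac
  Read 'c': matches stack top 'c' => pop. Stack: dcebdbea
  Read 'c': push. Stack: dcebdbeac
Final stack: "dcebdbeac" (length 9)

9


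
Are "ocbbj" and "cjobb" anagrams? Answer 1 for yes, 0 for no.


Strings: "ocbbj", "cjobb"
Sorted first:  bbcjo
Sorted second: bbcjo
Sorted forms match => anagrams

1


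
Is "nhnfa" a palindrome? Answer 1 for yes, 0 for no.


Input: nhnfa
Reversed: afnhn
  Compare pos 0 ('n') with pos 4 ('a'): MISMATCH
  Compare pos 1 ('h') with pos 3 ('f'): MISMATCH
Result: not a palindrome

0


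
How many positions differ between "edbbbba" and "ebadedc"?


Comparing "edbbbba" and "ebadedc" position by position:
  Position 0: 'e' vs 'e' => same
  Position 1: 'd' vs 'b' => DIFFER
  Position 2: 'b' vs 'a' => DIFFER
  Position 3: 'b' vs 'd' => DIFFER
  Position 4: 'b' vs 'e' => DIFFER
  Position 5: 'b' vs 'd' => DIFFER
  Position 6: 'a' vs 'c' => DIFFER
Positions that differ: 6

6


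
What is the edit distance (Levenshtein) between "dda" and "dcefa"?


Computing edit distance: "dda" -> "dcefa"
DP table:
           d    c    e    f    a
      0    1    2    3    4    5
  d   1    0    1    2    3    4
  d   2    1    1    2    3    4
  a   3    2    2    2    3    3
Edit distance = dp[3][5] = 3

3


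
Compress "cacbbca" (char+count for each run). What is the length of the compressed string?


Input: cacbbca
Runs:
  'c' x 1 => "c1"
  'a' x 1 => "a1"
  'c' x 1 => "c1"
  'b' x 2 => "b2"
  'c' x 1 => "c1"
  'a' x 1 => "a1"
Compressed: "c1a1c1b2c1a1"
Compressed length: 12

12


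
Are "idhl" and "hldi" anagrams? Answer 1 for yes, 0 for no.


Strings: "idhl", "hldi"
Sorted first:  dhil
Sorted second: dhil
Sorted forms match => anagrams

1


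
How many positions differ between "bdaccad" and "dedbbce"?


Comparing "bdaccad" and "dedbbce" position by position:
  Position 0: 'b' vs 'd' => DIFFER
  Position 1: 'd' vs 'e' => DIFFER
  Position 2: 'a' vs 'd' => DIFFER
  Position 3: 'c' vs 'b' => DIFFER
  Position 4: 'c' vs 'b' => DIFFER
  Position 5: 'a' vs 'c' => DIFFER
  Position 6: 'd' vs 'e' => DIFFER
Positions that differ: 7

7


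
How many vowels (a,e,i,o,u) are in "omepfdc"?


Input: omepfdc
Checking each character:
  'o' at position 0: vowel (running total: 1)
  'm' at position 1: consonant
  'e' at position 2: vowel (running total: 2)
  'p' at position 3: consonant
  'f' at position 4: consonant
  'd' at position 5: consonant
  'c' at position 6: consonant
Total vowels: 2

2


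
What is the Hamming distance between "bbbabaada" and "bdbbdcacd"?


Comparing "bbbabaada" and "bdbbdcacd" position by position:
  Position 0: 'b' vs 'b' => same
  Position 1: 'b' vs 'd' => differ
  Position 2: 'b' vs 'b' => same
  Position 3: 'a' vs 'b' => differ
  Position 4: 'b' vs 'd' => differ
  Position 5: 'a' vs 'c' => differ
  Position 6: 'a' vs 'a' => same
  Position 7: 'd' vs 'c' => differ
  Position 8: 'a' vs 'd' => differ
Total differences (Hamming distance): 6

6


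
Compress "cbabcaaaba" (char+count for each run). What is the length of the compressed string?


Input: cbabcaaaba
Runs:
  'c' x 1 => "c1"
  'b' x 1 => "b1"
  'a' x 1 => "a1"
  'b' x 1 => "b1"
  'c' x 1 => "c1"
  'a' x 3 => "a3"
  'b' x 1 => "b1"
  'a' x 1 => "a1"
Compressed: "c1b1a1b1c1a3b1a1"
Compressed length: 16

16


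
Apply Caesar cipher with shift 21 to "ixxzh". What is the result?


Caesar cipher: shift "ixxzh" by 21
  'i' (pos 8) + 21 = pos 3 = 'd'
  'x' (pos 23) + 21 = pos 18 = 's'
  'x' (pos 23) + 21 = pos 18 = 's'
  'z' (pos 25) + 21 = pos 20 = 'u'
  'h' (pos 7) + 21 = pos 2 = 'c'
Result: dssuc

dssuc


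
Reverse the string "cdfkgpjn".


Input: cdfkgpjn
Reading characters right to left:
  Position 7: 'n'
  Position 6: 'j'
  Position 5: 'p'
  Position 4: 'g'
  Position 3: 'k'
  Position 2: 'f'
  Position 1: 'd'
  Position 0: 'c'
Reversed: njpgkfdc

njpgkfdc


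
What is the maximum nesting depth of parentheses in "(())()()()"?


Input: "(())()()()"
Tracking depth:
  Position 0 '(': depth becomes 1
  Position 1 '(': depth becomes 2
  Position 2 ')': depth becomes 1
  Position 3 ')': depth becomes 0
  Position 4 '(': depth becomes 1
  Position 5 ')': depth becomes 0
  Position 6 '(': depth becomes 1
  Position 7 ')': depth becomes 0
  Position 8 '(': depth becomes 1
  Position 9 ')': depth becomes 0
Maximum depth reached: 2

2


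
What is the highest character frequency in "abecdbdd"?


Input: abecdbdd
Character counts:
  'a': 1
  'b': 2
  'c': 1
  'd': 3
  'e': 1
Maximum frequency: 3

3


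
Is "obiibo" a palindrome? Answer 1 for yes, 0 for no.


Input: obiibo
Reversed: obiibo
  Compare pos 0 ('o') with pos 5 ('o'): match
  Compare pos 1 ('b') with pos 4 ('b'): match
  Compare pos 2 ('i') with pos 3 ('i'): match
Result: palindrome

1


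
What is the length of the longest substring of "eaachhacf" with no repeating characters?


Input: "eaachhacf"
Sliding window (track last position of each char):
  Position 0 ('e'): window [0,0] length 1 -- new best
  Position 1 ('a'): window [0,1] length 2 -- new best
  Position 2 ('a'): repeat (last at 1), move window start to 2
  Position 2 ('a'): window [2,2] length 1
  Position 3 ('c'): window [2,3] length 2
  Position 4 ('h'): window [2,4] length 3 -- new best
  Position 5 ('h'): repeat (last at 4), move window start to 5
  Position 5 ('h'): window [5,5] length 1
  Position 6 ('a'): window [5,6] length 2
  Position 7 ('c'): window [5,7] length 3
  Position 8 ('f'): window [5,8] length 4 -- new best
Longest substring with no repeats: "hacf" with length 4

4


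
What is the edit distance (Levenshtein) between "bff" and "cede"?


Computing edit distance: "bff" -> "cede"
DP table:
           c    e    d    e
      0    1    2    3    4
  b   1    1    2    3    4
  f   2    2    2    3    4
  f   3    3    3    3    4
Edit distance = dp[3][4] = 4

4


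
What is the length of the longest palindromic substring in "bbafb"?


Input: "bbafb"
Checking substrings for palindromes:
  [0:2] "bb" (len 2) => palindrome
Longest palindromic substring: "bb" with length 2

2


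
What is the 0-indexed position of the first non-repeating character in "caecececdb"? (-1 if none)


Input: caecececdb
Character frequencies:
  'a': 1
  'b': 1
  'c': 4
  'd': 1
  'e': 3
Scanning left to right for freq == 1:
  Position 0 ('c'): freq=4, skip
  Position 1 ('a'): unique! => answer = 1

1


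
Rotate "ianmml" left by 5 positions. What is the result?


Input: "ianmml", rotate left by 5
First 5 characters: "ianmm"
Remaining characters: "l"
Concatenate remaining + first: "l" + "ianmm" = "lianmm"

lianmm


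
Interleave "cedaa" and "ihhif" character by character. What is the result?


Interleaving "cedaa" and "ihhif":
  Position 0: 'c' from first, 'i' from second => "ci"
  Position 1: 'e' from first, 'h' from second => "eh"
  Position 2: 'd' from first, 'h' from second => "dh"
  Position 3: 'a' from first, 'i' from second => "ai"
  Position 4: 'a' from first, 'f' from second => "af"
Result: ciehdhaiaf

ciehdhaiaf


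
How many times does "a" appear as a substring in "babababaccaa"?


Searching for "a" in "babababaccaa"
Scanning each position:
  Position 0: "b" => no
  Position 1: "a" => MATCH
  Position 2: "b" => no
  Position 3: "a" => MATCH
  Position 4: "b" => no
  Position 5: "a" => MATCH
  Position 6: "b" => no
  Position 7: "a" => MATCH
  Position 8: "c" => no
  Position 9: "c" => no
  Position 10: "a" => MATCH
  Position 11: "a" => MATCH
Total occurrences: 6

6


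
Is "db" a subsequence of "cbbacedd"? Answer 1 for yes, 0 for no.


Check if "db" is a subsequence of "cbbacedd"
Greedy scan:
  Position 0 ('c'): no match needed
  Position 1 ('b'): no match needed
  Position 2 ('b'): no match needed
  Position 3 ('a'): no match needed
  Position 4 ('c'): no match needed
  Position 5 ('e'): no match needed
  Position 6 ('d'): matches sub[0] = 'd'
  Position 7 ('d'): no match needed
Only matched 1/2 characters => not a subsequence

0


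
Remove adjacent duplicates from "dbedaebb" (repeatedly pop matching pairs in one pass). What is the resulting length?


Input: dbedaebb
Stack-based adjacent duplicate removal:
  Read 'd': push. Stack: d
  Read 'b': push. Stack: db
  Read 'e': push. Stack: dbe
  Read 'd': push. Stack: dbed
  Read 'a': push. Stack: dbeda
  Read 'e': push. Stack: dbedae
  Read 'b': push. Stack: dbedaeb
  Read 'b': matches stack top 'b' => pop. Stack: dbedae
Final stack: "dbedae" (length 6)

6


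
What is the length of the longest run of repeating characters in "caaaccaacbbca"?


Input: "caaaccaacbbca"
Scanning for longest run:
  Position 1 ('a'): new char, reset run to 1
  Position 2 ('a'): continues run of 'a', length=2
  Position 3 ('a'): continues run of 'a', length=3
  Position 4 ('c'): new char, reset run to 1
  Position 5 ('c'): continues run of 'c', length=2
  Position 6 ('a'): new char, reset run to 1
  Position 7 ('a'): continues run of 'a', length=2
  Position 8 ('c'): new char, reset run to 1
  Position 9 ('b'): new char, reset run to 1
  Position 10 ('b'): continues run of 'b', length=2
  Position 11 ('c'): new char, reset run to 1
  Position 12 ('a'): new char, reset run to 1
Longest run: 'a' with length 3

3


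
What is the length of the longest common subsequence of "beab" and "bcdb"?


LCS of "beab" and "bcdb"
DP table:
           b    c    d    b
      0    0    0    0    0
  b   0    1    1    1    1
  e   0    1    1    1    1
  a   0    1    1    1    1
  b   0    1    1    1    2
LCS length = dp[4][4] = 2

2


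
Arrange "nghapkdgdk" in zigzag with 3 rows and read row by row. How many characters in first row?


Zigzag "nghapkdgdk" into 3 rows:
Placing characters:
  'n' => row 0
  'g' => row 1
  'h' => row 2
  'a' => row 1
  'p' => row 0
  'k' => row 1
  'd' => row 2
  'g' => row 1
  'd' => row 0
  'k' => row 1
Rows:
  Row 0: "npd"
  Row 1: "gakgk"
  Row 2: "hd"
First row length: 3

3


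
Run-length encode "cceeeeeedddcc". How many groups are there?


Input: cceeeeeedddcc
Scanning for consecutive runs:
  Group 1: 'c' x 2 (positions 0-1)
  Group 2: 'e' x 6 (positions 2-7)
  Group 3: 'd' x 3 (positions 8-10)
  Group 4: 'c' x 2 (positions 11-12)
Total groups: 4

4


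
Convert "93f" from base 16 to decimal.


Input: "93f" in base 16
Positional expansion:
  Digit '9' (value 9) x 16^2 = 2304
  Digit '3' (value 3) x 16^1 = 48
  Digit 'f' (value 15) x 16^0 = 15
Sum = 2367

2367


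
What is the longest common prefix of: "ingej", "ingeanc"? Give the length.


Words: ingej, ingeanc
  Position 0: all 'i' => match
  Position 1: all 'n' => match
  Position 2: all 'g' => match
  Position 3: all 'e' => match
  Position 4: ('j', 'a') => mismatch, stop
LCP = "inge" (length 4)

4


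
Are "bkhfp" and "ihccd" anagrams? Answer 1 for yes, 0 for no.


Strings: "bkhfp", "ihccd"
Sorted first:  bfhkp
Sorted second: ccdhi
Differ at position 0: 'b' vs 'c' => not anagrams

0


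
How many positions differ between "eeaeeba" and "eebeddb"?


Comparing "eeaeeba" and "eebeddb" position by position:
  Position 0: 'e' vs 'e' => same
  Position 1: 'e' vs 'e' => same
  Position 2: 'a' vs 'b' => DIFFER
  Position 3: 'e' vs 'e' => same
  Position 4: 'e' vs 'd' => DIFFER
  Position 5: 'b' vs 'd' => DIFFER
  Position 6: 'a' vs 'b' => DIFFER
Positions that differ: 4

4


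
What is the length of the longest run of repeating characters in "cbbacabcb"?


Input: "cbbacabcb"
Scanning for longest run:
  Position 1 ('b'): new char, reset run to 1
  Position 2 ('b'): continues run of 'b', length=2
  Position 3 ('a'): new char, reset run to 1
  Position 4 ('c'): new char, reset run to 1
  Position 5 ('a'): new char, reset run to 1
  Position 6 ('b'): new char, reset run to 1
  Position 7 ('c'): new char, reset run to 1
  Position 8 ('b'): new char, reset run to 1
Longest run: 'b' with length 2

2


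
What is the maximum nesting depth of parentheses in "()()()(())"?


Input: "()()()(())"
Tracking depth:
  Position 0 '(': depth becomes 1
  Position 1 ')': depth becomes 0
  Position 2 '(': depth becomes 1
  Position 3 ')': depth becomes 0
  Position 4 '(': depth becomes 1
  Position 5 ')': depth becomes 0
  Position 6 '(': depth becomes 1
  Position 7 '(': depth becomes 2
  Position 8 ')': depth becomes 1
  Position 9 ')': depth becomes 0
Maximum depth reached: 2

2


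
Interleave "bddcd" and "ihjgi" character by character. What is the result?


Interleaving "bddcd" and "ihjgi":
  Position 0: 'b' from first, 'i' from second => "bi"
  Position 1: 'd' from first, 'h' from second => "dh"
  Position 2: 'd' from first, 'j' from second => "dj"
  Position 3: 'c' from first, 'g' from second => "cg"
  Position 4: 'd' from first, 'i' from second => "di"
Result: bidhdjcgdi

bidhdjcgdi


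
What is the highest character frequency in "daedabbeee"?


Input: daedabbeee
Character counts:
  'a': 2
  'b': 2
  'd': 2
  'e': 4
Maximum frequency: 4

4


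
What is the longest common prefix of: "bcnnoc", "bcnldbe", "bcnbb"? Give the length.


Words: bcnnoc, bcnldbe, bcnbb
  Position 0: all 'b' => match
  Position 1: all 'c' => match
  Position 2: all 'n' => match
  Position 3: ('n', 'l', 'b') => mismatch, stop
LCP = "bcn" (length 3)

3


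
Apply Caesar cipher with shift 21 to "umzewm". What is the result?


Caesar cipher: shift "umzewm" by 21
  'u' (pos 20) + 21 = pos 15 = 'p'
  'm' (pos 12) + 21 = pos 7 = 'h'
  'z' (pos 25) + 21 = pos 20 = 'u'
  'e' (pos 4) + 21 = pos 25 = 'z'
  'w' (pos 22) + 21 = pos 17 = 'r'
  'm' (pos 12) + 21 = pos 7 = 'h'
Result: phuzrh

phuzrh


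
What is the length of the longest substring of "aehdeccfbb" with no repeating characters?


Input: "aehdeccfbb"
Sliding window (track last position of each char):
  Position 0 ('a'): window [0,0] length 1 -- new best
  Position 1 ('e'): window [0,1] length 2 -- new best
  Position 2 ('h'): window [0,2] length 3 -- new best
  Position 3 ('d'): window [0,3] length 4 -- new best
  Position 4 ('e'): repeat (last at 1), move window start to 2
  Position 4 ('e'): window [2,4] length 3
  Position 5 ('c'): window [2,5] length 4
  Position 6 ('c'): repeat (last at 5), move window start to 6
  Position 6 ('c'): window [6,6] length 1
  Position 7 ('f'): window [6,7] length 2
  Position 8 ('b'): window [6,8] length 3
  Position 9 ('b'): repeat (last at 8), move window start to 9
  Position 9 ('b'): window [9,9] length 1
Longest substring with no repeats: "aehd" with length 4

4


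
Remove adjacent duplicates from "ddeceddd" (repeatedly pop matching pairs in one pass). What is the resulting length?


Input: ddeceddd
Stack-based adjacent duplicate removal:
  Read 'd': push. Stack: d
  Read 'd': matches stack top 'd' => pop. Stack: (empty)
  Read 'e': push. Stack: e
  Read 'c': push. Stack: ec
  Read 'e': push. Stack: ece
  Read 'd': push. Stack: eced
  Read 'd': matches stack top 'd' => pop. Stack: ece
  Read 'd': push. Stack: eced
Final stack: "eced" (length 4)

4


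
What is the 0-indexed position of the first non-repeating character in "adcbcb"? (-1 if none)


Input: adcbcb
Character frequencies:
  'a': 1
  'b': 2
  'c': 2
  'd': 1
Scanning left to right for freq == 1:
  Position 0 ('a'): unique! => answer = 0

0


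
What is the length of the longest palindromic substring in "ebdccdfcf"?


Input: "ebdccdfcf"
Checking substrings for palindromes:
  [2:6] "dccd" (len 4) => palindrome
  [6:9] "fcf" (len 3) => palindrome
  [3:5] "cc" (len 2) => palindrome
Longest palindromic substring: "dccd" with length 4

4


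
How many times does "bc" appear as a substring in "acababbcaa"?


Searching for "bc" in "acababbcaa"
Scanning each position:
  Position 0: "ac" => no
  Position 1: "ca" => no
  Position 2: "ab" => no
  Position 3: "ba" => no
  Position 4: "ab" => no
  Position 5: "bb" => no
  Position 6: "bc" => MATCH
  Position 7: "ca" => no
  Position 8: "aa" => no
Total occurrences: 1

1


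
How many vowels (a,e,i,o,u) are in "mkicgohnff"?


Input: mkicgohnff
Checking each character:
  'm' at position 0: consonant
  'k' at position 1: consonant
  'i' at position 2: vowel (running total: 1)
  'c' at position 3: consonant
  'g' at position 4: consonant
  'o' at position 5: vowel (running total: 2)
  'h' at position 6: consonant
  'n' at position 7: consonant
  'f' at position 8: consonant
  'f' at position 9: consonant
Total vowels: 2

2


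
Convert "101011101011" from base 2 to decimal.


Input: "101011101011" in base 2
Positional expansion:
  Digit '1' (value 1) x 2^11 = 2048
  Digit '0' (value 0) x 2^10 = 0
  Digit '1' (value 1) x 2^9 = 512
  Digit '0' (value 0) x 2^8 = 0
  Digit '1' (value 1) x 2^7 = 128
  Digit '1' (value 1) x 2^6 = 64
  Digit '1' (value 1) x 2^5 = 32
  Digit '0' (value 0) x 2^4 = 0
  Digit '1' (value 1) x 2^3 = 8
  Digit '0' (value 0) x 2^2 = 0
  Digit '1' (value 1) x 2^1 = 2
  Digit '1' (value 1) x 2^0 = 1
Sum = 2795

2795


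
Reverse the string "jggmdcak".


Input: jggmdcak
Reading characters right to left:
  Position 7: 'k'
  Position 6: 'a'
  Position 5: 'c'
  Position 4: 'd'
  Position 3: 'm'
  Position 2: 'g'
  Position 1: 'g'
  Position 0: 'j'
Reversed: kacdmggj

kacdmggj


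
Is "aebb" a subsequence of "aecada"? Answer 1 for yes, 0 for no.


Check if "aebb" is a subsequence of "aecada"
Greedy scan:
  Position 0 ('a'): matches sub[0] = 'a'
  Position 1 ('e'): matches sub[1] = 'e'
  Position 2 ('c'): no match needed
  Position 3 ('a'): no match needed
  Position 4 ('d'): no match needed
  Position 5 ('a'): no match needed
Only matched 2/4 characters => not a subsequence

0


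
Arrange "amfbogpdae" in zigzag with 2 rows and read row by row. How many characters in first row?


Zigzag "amfbogpdae" into 2 rows:
Placing characters:
  'a' => row 0
  'm' => row 1
  'f' => row 0
  'b' => row 1
  'o' => row 0
  'g' => row 1
  'p' => row 0
  'd' => row 1
  'a' => row 0
  'e' => row 1
Rows:
  Row 0: "afopa"
  Row 1: "mbgde"
First row length: 5

5


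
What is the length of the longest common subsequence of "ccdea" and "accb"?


LCS of "ccdea" and "accb"
DP table:
           a    c    c    b
      0    0    0    0    0
  c   0    0    1    1    1
  c   0    0    1    2    2
  d   0    0    1    2    2
  e   0    0    1    2    2
  a   0    1    1    2    2
LCS length = dp[5][4] = 2

2


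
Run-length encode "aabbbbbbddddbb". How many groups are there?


Input: aabbbbbbddddbb
Scanning for consecutive runs:
  Group 1: 'a' x 2 (positions 0-1)
  Group 2: 'b' x 6 (positions 2-7)
  Group 3: 'd' x 4 (positions 8-11)
  Group 4: 'b' x 2 (positions 12-13)
Total groups: 4

4


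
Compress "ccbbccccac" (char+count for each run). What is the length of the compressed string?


Input: ccbbccccac
Runs:
  'c' x 2 => "c2"
  'b' x 2 => "b2"
  'c' x 4 => "c4"
  'a' x 1 => "a1"
  'c' x 1 => "c1"
Compressed: "c2b2c4a1c1"
Compressed length: 10

10


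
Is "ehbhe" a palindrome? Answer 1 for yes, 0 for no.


Input: ehbhe
Reversed: ehbhe
  Compare pos 0 ('e') with pos 4 ('e'): match
  Compare pos 1 ('h') with pos 3 ('h'): match
Result: palindrome

1


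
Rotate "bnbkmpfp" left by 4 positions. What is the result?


Input: "bnbkmpfp", rotate left by 4
First 4 characters: "bnbk"
Remaining characters: "mpfp"
Concatenate remaining + first: "mpfp" + "bnbk" = "mpfpbnbk"

mpfpbnbk


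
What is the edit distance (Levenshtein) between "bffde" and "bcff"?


Computing edit distance: "bffde" -> "bcff"
DP table:
           b    c    f    f
      0    1    2    3    4
  b   1    0    1    2    3
  f   2    1    1    1    2
  f   3    2    2    1    1
  d   4    3    3    2    2
  e   5    4    4    3    3
Edit distance = dp[5][4] = 3

3


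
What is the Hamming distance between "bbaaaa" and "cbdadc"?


Comparing "bbaaaa" and "cbdadc" position by position:
  Position 0: 'b' vs 'c' => differ
  Position 1: 'b' vs 'b' => same
  Position 2: 'a' vs 'd' => differ
  Position 3: 'a' vs 'a' => same
  Position 4: 'a' vs 'd' => differ
  Position 5: 'a' vs 'c' => differ
Total differences (Hamming distance): 4

4


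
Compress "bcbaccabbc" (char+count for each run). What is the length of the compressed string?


Input: bcbaccabbc
Runs:
  'b' x 1 => "b1"
  'c' x 1 => "c1"
  'b' x 1 => "b1"
  'a' x 1 => "a1"
  'c' x 2 => "c2"
  'a' x 1 => "a1"
  'b' x 2 => "b2"
  'c' x 1 => "c1"
Compressed: "b1c1b1a1c2a1b2c1"
Compressed length: 16

16


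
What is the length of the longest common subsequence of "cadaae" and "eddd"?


LCS of "cadaae" and "eddd"
DP table:
           e    d    d    d
      0    0    0    0    0
  c   0    0    0    0    0
  a   0    0    0    0    0
  d   0    0    1    1    1
  a   0    0    1    1    1
  a   0    0    1    1    1
  e   0    1    1    1    1
LCS length = dp[6][4] = 1

1


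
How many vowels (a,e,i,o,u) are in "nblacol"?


Input: nblacol
Checking each character:
  'n' at position 0: consonant
  'b' at position 1: consonant
  'l' at position 2: consonant
  'a' at position 3: vowel (running total: 1)
  'c' at position 4: consonant
  'o' at position 5: vowel (running total: 2)
  'l' at position 6: consonant
Total vowels: 2

2


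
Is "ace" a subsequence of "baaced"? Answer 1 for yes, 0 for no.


Check if "ace" is a subsequence of "baaced"
Greedy scan:
  Position 0 ('b'): no match needed
  Position 1 ('a'): matches sub[0] = 'a'
  Position 2 ('a'): no match needed
  Position 3 ('c'): matches sub[1] = 'c'
  Position 4 ('e'): matches sub[2] = 'e'
  Position 5 ('d'): no match needed
All 3 characters matched => is a subsequence

1


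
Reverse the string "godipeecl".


Input: godipeecl
Reading characters right to left:
  Position 8: 'l'
  Position 7: 'c'
  Position 6: 'e'
  Position 5: 'e'
  Position 4: 'p'
  Position 3: 'i'
  Position 2: 'd'
  Position 1: 'o'
  Position 0: 'g'
Reversed: lceepidog

lceepidog


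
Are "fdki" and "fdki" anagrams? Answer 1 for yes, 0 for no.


Strings: "fdki", "fdki"
Sorted first:  dfik
Sorted second: dfik
Sorted forms match => anagrams

1


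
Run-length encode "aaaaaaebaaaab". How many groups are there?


Input: aaaaaaebaaaab
Scanning for consecutive runs:
  Group 1: 'a' x 6 (positions 0-5)
  Group 2: 'e' x 1 (positions 6-6)
  Group 3: 'b' x 1 (positions 7-7)
  Group 4: 'a' x 4 (positions 8-11)
  Group 5: 'b' x 1 (positions 12-12)
Total groups: 5

5


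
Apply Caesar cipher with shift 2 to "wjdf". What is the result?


Caesar cipher: shift "wjdf" by 2
  'w' (pos 22) + 2 = pos 24 = 'y'
  'j' (pos 9) + 2 = pos 11 = 'l'
  'd' (pos 3) + 2 = pos 5 = 'f'
  'f' (pos 5) + 2 = pos 7 = 'h'
Result: ylfh

ylfh


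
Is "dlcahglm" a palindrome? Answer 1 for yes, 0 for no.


Input: dlcahglm
Reversed: mlghacld
  Compare pos 0 ('d') with pos 7 ('m'): MISMATCH
  Compare pos 1 ('l') with pos 6 ('l'): match
  Compare pos 2 ('c') with pos 5 ('g'): MISMATCH
  Compare pos 3 ('a') with pos 4 ('h'): MISMATCH
Result: not a palindrome

0


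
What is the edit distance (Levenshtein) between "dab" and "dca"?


Computing edit distance: "dab" -> "dca"
DP table:
           d    c    a
      0    1    2    3
  d   1    0    1    2
  a   2    1    1    1
  b   3    2    2    2
Edit distance = dp[3][3] = 2

2


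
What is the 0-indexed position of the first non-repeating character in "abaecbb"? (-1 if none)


Input: abaecbb
Character frequencies:
  'a': 2
  'b': 3
  'c': 1
  'e': 1
Scanning left to right for freq == 1:
  Position 0 ('a'): freq=2, skip
  Position 1 ('b'): freq=3, skip
  Position 2 ('a'): freq=2, skip
  Position 3 ('e'): unique! => answer = 3

3


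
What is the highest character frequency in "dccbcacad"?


Input: dccbcacad
Character counts:
  'a': 2
  'b': 1
  'c': 4
  'd': 2
Maximum frequency: 4

4


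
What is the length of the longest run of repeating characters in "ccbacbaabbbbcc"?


Input: "ccbacbaabbbbcc"
Scanning for longest run:
  Position 1 ('c'): continues run of 'c', length=2
  Position 2 ('b'): new char, reset run to 1
  Position 3 ('a'): new char, reset run to 1
  Position 4 ('c'): new char, reset run to 1
  Position 5 ('b'): new char, reset run to 1
  Position 6 ('a'): new char, reset run to 1
  Position 7 ('a'): continues run of 'a', length=2
  Position 8 ('b'): new char, reset run to 1
  Position 9 ('b'): continues run of 'b', length=2
  Position 10 ('b'): continues run of 'b', length=3
  Position 11 ('b'): continues run of 'b', length=4
  Position 12 ('c'): new char, reset run to 1
  Position 13 ('c'): continues run of 'c', length=2
Longest run: 'b' with length 4

4


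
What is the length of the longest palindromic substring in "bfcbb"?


Input: "bfcbb"
Checking substrings for palindromes:
  [3:5] "bb" (len 2) => palindrome
Longest palindromic substring: "bb" with length 2

2


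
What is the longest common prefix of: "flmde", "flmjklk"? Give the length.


Words: flmde, flmjklk
  Position 0: all 'f' => match
  Position 1: all 'l' => match
  Position 2: all 'm' => match
  Position 3: ('d', 'j') => mismatch, stop
LCP = "flm" (length 3)

3


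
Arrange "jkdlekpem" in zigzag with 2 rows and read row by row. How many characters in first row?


Zigzag "jkdlekpem" into 2 rows:
Placing characters:
  'j' => row 0
  'k' => row 1
  'd' => row 0
  'l' => row 1
  'e' => row 0
  'k' => row 1
  'p' => row 0
  'e' => row 1
  'm' => row 0
Rows:
  Row 0: "jdepm"
  Row 1: "klke"
First row length: 5

5


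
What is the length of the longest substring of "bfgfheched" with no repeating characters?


Input: "bfgfheched"
Sliding window (track last position of each char):
  Position 0 ('b'): window [0,0] length 1 -- new best
  Position 1 ('f'): window [0,1] length 2 -- new best
  Position 2 ('g'): window [0,2] length 3 -- new best
  Position 3 ('f'): repeat (last at 1), move window start to 2
  Position 3 ('f'): window [2,3] length 2
  Position 4 ('h'): window [2,4] length 3
  Position 5 ('e'): window [2,5] length 4 -- new best
  Position 6 ('c'): window [2,6] length 5 -- new best
  Position 7 ('h'): repeat (last at 4), move window start to 5
  Position 7 ('h'): window [5,7] length 3
  Position 8 ('e'): repeat (last at 5), move window start to 6
  Position 8 ('e'): window [6,8] length 3
  Position 9 ('d'): window [6,9] length 4
Longest substring with no repeats: "gfhec" with length 5

5


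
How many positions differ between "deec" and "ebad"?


Comparing "deec" and "ebad" position by position:
  Position 0: 'd' vs 'e' => DIFFER
  Position 1: 'e' vs 'b' => DIFFER
  Position 2: 'e' vs 'a' => DIFFER
  Position 3: 'c' vs 'd' => DIFFER
Positions that differ: 4

4


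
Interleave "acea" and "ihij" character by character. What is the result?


Interleaving "acea" and "ihij":
  Position 0: 'a' from first, 'i' from second => "ai"
  Position 1: 'c' from first, 'h' from second => "ch"
  Position 2: 'e' from first, 'i' from second => "ei"
  Position 3: 'a' from first, 'j' from second => "aj"
Result: aicheiaj

aicheiaj


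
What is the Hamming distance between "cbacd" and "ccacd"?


Comparing "cbacd" and "ccacd" position by position:
  Position 0: 'c' vs 'c' => same
  Position 1: 'b' vs 'c' => differ
  Position 2: 'a' vs 'a' => same
  Position 3: 'c' vs 'c' => same
  Position 4: 'd' vs 'd' => same
Total differences (Hamming distance): 1

1


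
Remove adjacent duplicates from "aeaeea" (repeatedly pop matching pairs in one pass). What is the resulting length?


Input: aeaeea
Stack-based adjacent duplicate removal:
  Read 'a': push. Stack: a
  Read 'e': push. Stack: ae
  Read 'a': push. Stack: aea
  Read 'e': push. Stack: aeae
  Read 'e': matches stack top 'e' => pop. Stack: aea
  Read 'a': matches stack top 'a' => pop. Stack: ae
Final stack: "ae" (length 2)

2


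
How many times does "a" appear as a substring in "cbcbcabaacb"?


Searching for "a" in "cbcbcabaacb"
Scanning each position:
  Position 0: "c" => no
  Position 1: "b" => no
  Position 2: "c" => no
  Position 3: "b" => no
  Position 4: "c" => no
  Position 5: "a" => MATCH
  Position 6: "b" => no
  Position 7: "a" => MATCH
  Position 8: "a" => MATCH
  Position 9: "c" => no
  Position 10: "b" => no
Total occurrences: 3

3


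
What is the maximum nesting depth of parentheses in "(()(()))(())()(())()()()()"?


Input: "(()(()))(())()(())()()()()"
Tracking depth:
  Position 0 '(': depth becomes 1
  Position 1 '(': depth becomes 2
  Position 2 ')': depth becomes 1
  Position 3 '(': depth becomes 2
  Position 4 '(': depth becomes 3
  Position 5 ')': depth becomes 2
  Position 6 ')': depth becomes 1
  Position 7 ')': depth becomes 0
  Position 8 '(': depth becomes 1
  Position 9 '(': depth becomes 2
  Position 10 ')': depth becomes 1
  Position 11 ')': depth becomes 0
  Position 12 '(': depth becomes 1
  Position 13 ')': depth becomes 0
  Position 14 '(': depth becomes 1
  Position 15 '(': depth becomes 2
  Position 16 ')': depth becomes 1
  Position 17 ')': depth becomes 0
  Position 18 '(': depth becomes 1
  Position 19 ')': depth becomes 0
  Position 20 '(': depth becomes 1
  Position 21 ')': depth becomes 0
  Position 22 '(': depth becomes 1
  Position 23 ')': depth becomes 0
  Position 24 '(': depth becomes 1
  Position 25 ')': depth becomes 0
Maximum depth reached: 3

3


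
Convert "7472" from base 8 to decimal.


Input: "7472" in base 8
Positional expansion:
  Digit '7' (value 7) x 8^3 = 3584
  Digit '4' (value 4) x 8^2 = 256
  Digit '7' (value 7) x 8^1 = 56
  Digit '2' (value 2) x 8^0 = 2
Sum = 3898

3898


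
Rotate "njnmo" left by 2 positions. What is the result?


Input: "njnmo", rotate left by 2
First 2 characters: "nj"
Remaining characters: "nmo"
Concatenate remaining + first: "nmo" + "nj" = "nmonj"

nmonj


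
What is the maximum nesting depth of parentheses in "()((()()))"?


Input: "()((()()))"
Tracking depth:
  Position 0 '(': depth becomes 1
  Position 1 ')': depth becomes 0
  Position 2 '(': depth becomes 1
  Position 3 '(': depth becomes 2
  Position 4 '(': depth becomes 3
  Position 5 ')': depth becomes 2
  Position 6 '(': depth becomes 3
  Position 7 ')': depth becomes 2
  Position 8 ')': depth becomes 1
  Position 9 ')': depth becomes 0
Maximum depth reached: 3

3


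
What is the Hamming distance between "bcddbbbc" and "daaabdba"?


Comparing "bcddbbbc" and "daaabdba" position by position:
  Position 0: 'b' vs 'd' => differ
  Position 1: 'c' vs 'a' => differ
  Position 2: 'd' vs 'a' => differ
  Position 3: 'd' vs 'a' => differ
  Position 4: 'b' vs 'b' => same
  Position 5: 'b' vs 'd' => differ
  Position 6: 'b' vs 'b' => same
  Position 7: 'c' vs 'a' => differ
Total differences (Hamming distance): 6

6


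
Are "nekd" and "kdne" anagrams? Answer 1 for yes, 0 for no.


Strings: "nekd", "kdne"
Sorted first:  dekn
Sorted second: dekn
Sorted forms match => anagrams

1


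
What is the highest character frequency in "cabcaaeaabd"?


Input: cabcaaeaabd
Character counts:
  'a': 5
  'b': 2
  'c': 2
  'd': 1
  'e': 1
Maximum frequency: 5

5


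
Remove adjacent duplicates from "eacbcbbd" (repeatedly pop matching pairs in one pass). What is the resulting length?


Input: eacbcbbd
Stack-based adjacent duplicate removal:
  Read 'e': push. Stack: e
  Read 'a': push. Stack: ea
  Read 'c': push. Stack: eac
  Read 'b': push. Stack: eacb
  Read 'c': push. Stack: eacbc
  Read 'b': push. Stack: eacbcb
  Read 'b': matches stack top 'b' => pop. Stack: eacbc
  Read 'd': push. Stack: eacbcd
Final stack: "eacbcd" (length 6)

6


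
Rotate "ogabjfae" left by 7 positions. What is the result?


Input: "ogabjfae", rotate left by 7
First 7 characters: "ogabjfa"
Remaining characters: "e"
Concatenate remaining + first: "e" + "ogabjfa" = "eogabjfa"

eogabjfa


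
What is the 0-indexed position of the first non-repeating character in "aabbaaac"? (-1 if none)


Input: aabbaaac
Character frequencies:
  'a': 5
  'b': 2
  'c': 1
Scanning left to right for freq == 1:
  Position 0 ('a'): freq=5, skip
  Position 1 ('a'): freq=5, skip
  Position 2 ('b'): freq=2, skip
  Position 3 ('b'): freq=2, skip
  Position 4 ('a'): freq=5, skip
  Position 5 ('a'): freq=5, skip
  Position 6 ('a'): freq=5, skip
  Position 7 ('c'): unique! => answer = 7

7


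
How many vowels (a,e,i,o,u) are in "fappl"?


Input: fappl
Checking each character:
  'f' at position 0: consonant
  'a' at position 1: vowel (running total: 1)
  'p' at position 2: consonant
  'p' at position 3: consonant
  'l' at position 4: consonant
Total vowels: 1

1


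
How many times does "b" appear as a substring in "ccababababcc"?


Searching for "b" in "ccababababcc"
Scanning each position:
  Position 0: "c" => no
  Position 1: "c" => no
  Position 2: "a" => no
  Position 3: "b" => MATCH
  Position 4: "a" => no
  Position 5: "b" => MATCH
  Position 6: "a" => no
  Position 7: "b" => MATCH
  Position 8: "a" => no
  Position 9: "b" => MATCH
  Position 10: "c" => no
  Position 11: "c" => no
Total occurrences: 4

4


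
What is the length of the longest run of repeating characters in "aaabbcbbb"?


Input: "aaabbcbbb"
Scanning for longest run:
  Position 1 ('a'): continues run of 'a', length=2
  Position 2 ('a'): continues run of 'a', length=3
  Position 3 ('b'): new char, reset run to 1
  Position 4 ('b'): continues run of 'b', length=2
  Position 5 ('c'): new char, reset run to 1
  Position 6 ('b'): new char, reset run to 1
  Position 7 ('b'): continues run of 'b', length=2
  Position 8 ('b'): continues run of 'b', length=3
Longest run: 'a' with length 3

3


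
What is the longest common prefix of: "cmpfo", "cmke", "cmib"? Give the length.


Words: cmpfo, cmke, cmib
  Position 0: all 'c' => match
  Position 1: all 'm' => match
  Position 2: ('p', 'k', 'i') => mismatch, stop
LCP = "cm" (length 2)

2


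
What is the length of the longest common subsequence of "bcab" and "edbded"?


LCS of "bcab" and "edbded"
DP table:
           e    d    b    d    e    d
      0    0    0    0    0    0    0
  b   0    0    0    1    1    1    1
  c   0    0    0    1    1    1    1
  a   0    0    0    1    1    1    1
  b   0    0    0    1    1    1    1
LCS length = dp[4][6] = 1

1


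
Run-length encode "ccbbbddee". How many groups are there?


Input: ccbbbddee
Scanning for consecutive runs:
  Group 1: 'c' x 2 (positions 0-1)
  Group 2: 'b' x 3 (positions 2-4)
  Group 3: 'd' x 2 (positions 5-6)
  Group 4: 'e' x 2 (positions 7-8)
Total groups: 4

4


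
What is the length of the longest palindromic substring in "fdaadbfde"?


Input: "fdaadbfde"
Checking substrings for palindromes:
  [1:5] "daad" (len 4) => palindrome
  [2:4] "aa" (len 2) => palindrome
Longest palindromic substring: "daad" with length 4

4


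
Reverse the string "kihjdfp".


Input: kihjdfp
Reading characters right to left:
  Position 6: 'p'
  Position 5: 'f'
  Position 4: 'd'
  Position 3: 'j'
  Position 2: 'h'
  Position 1: 'i'
  Position 0: 'k'
Reversed: pfdjhik

pfdjhik


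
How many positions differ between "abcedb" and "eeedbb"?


Comparing "abcedb" and "eeedbb" position by position:
  Position 0: 'a' vs 'e' => DIFFER
  Position 1: 'b' vs 'e' => DIFFER
  Position 2: 'c' vs 'e' => DIFFER
  Position 3: 'e' vs 'd' => DIFFER
  Position 4: 'd' vs 'b' => DIFFER
  Position 5: 'b' vs 'b' => same
Positions that differ: 5

5


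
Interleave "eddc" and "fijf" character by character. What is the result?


Interleaving "eddc" and "fijf":
  Position 0: 'e' from first, 'f' from second => "ef"
  Position 1: 'd' from first, 'i' from second => "di"
  Position 2: 'd' from first, 'j' from second => "dj"
  Position 3: 'c' from first, 'f' from second => "cf"
Result: efdidjcf

efdidjcf


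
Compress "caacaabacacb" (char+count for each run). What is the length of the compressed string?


Input: caacaabacacb
Runs:
  'c' x 1 => "c1"
  'a' x 2 => "a2"
  'c' x 1 => "c1"
  'a' x 2 => "a2"
  'b' x 1 => "b1"
  'a' x 1 => "a1"
  'c' x 1 => "c1"
  'a' x 1 => "a1"
  'c' x 1 => "c1"
  'b' x 1 => "b1"
Compressed: "c1a2c1a2b1a1c1a1c1b1"
Compressed length: 20

20


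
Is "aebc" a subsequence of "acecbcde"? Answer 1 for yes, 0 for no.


Check if "aebc" is a subsequence of "acecbcde"
Greedy scan:
  Position 0 ('a'): matches sub[0] = 'a'
  Position 1 ('c'): no match needed
  Position 2 ('e'): matches sub[1] = 'e'
  Position 3 ('c'): no match needed
  Position 4 ('b'): matches sub[2] = 'b'
  Position 5 ('c'): matches sub[3] = 'c'
  Position 6 ('d'): no match needed
  Position 7 ('e'): no match needed
All 4 characters matched => is a subsequence

1
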